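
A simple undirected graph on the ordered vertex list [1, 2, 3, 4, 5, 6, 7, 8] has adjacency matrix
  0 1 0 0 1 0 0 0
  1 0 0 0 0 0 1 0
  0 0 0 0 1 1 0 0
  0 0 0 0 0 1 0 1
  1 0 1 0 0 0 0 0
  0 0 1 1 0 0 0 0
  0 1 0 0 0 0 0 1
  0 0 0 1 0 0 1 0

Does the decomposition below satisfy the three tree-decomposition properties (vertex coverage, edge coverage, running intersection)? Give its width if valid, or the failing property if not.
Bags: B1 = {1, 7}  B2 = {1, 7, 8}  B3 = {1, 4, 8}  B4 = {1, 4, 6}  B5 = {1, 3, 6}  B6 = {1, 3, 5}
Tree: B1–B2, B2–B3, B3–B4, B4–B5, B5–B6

A tree decomposition must satisfy three properties: every vertex lies in some bag; for every edge, both endpoints lie together in some bag; and for every vertex, the bags containing it form a connected subtree. Here vertex 2 appears in no bag, so the decomposition is invalid.

No — vertex 2 appears in no bag.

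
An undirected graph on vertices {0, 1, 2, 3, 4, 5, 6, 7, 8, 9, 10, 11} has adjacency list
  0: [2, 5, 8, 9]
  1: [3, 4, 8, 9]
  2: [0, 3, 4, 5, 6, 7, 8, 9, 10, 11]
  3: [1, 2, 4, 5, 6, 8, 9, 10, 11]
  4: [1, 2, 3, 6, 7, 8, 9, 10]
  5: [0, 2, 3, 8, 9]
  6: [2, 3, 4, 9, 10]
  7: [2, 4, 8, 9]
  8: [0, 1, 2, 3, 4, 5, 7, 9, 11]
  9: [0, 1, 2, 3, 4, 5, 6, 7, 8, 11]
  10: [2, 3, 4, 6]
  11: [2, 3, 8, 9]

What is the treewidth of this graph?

A width-4 tree decomposition is:
Bags: B1 = {2, 3, 5, 8, 9}  B2 = {2, 3, 4, 8, 9}  B3 = {2, 4, 7, 8, 9}  B4 = {0, 2, 5, 8, 9}  B5 = {2, 3, 4, 6, 9}  B6 = {2, 3, 8, 9, 11}  B7 = {1, 3, 4, 8, 9}  B8 = {2, 3, 4, 6, 10}
Tree: B1–B2, B2–B3, B1–B4, B2–B5, B2–B6, B2–B7, B5–B8
The largest bag has 5 vertices, giving width 4; this decomposition certifies tw(G) ≤ 4. For the lower bound, the 5 vertices {1, 3, 4, 8, 9} are pairwise adjacent, and any tree decomposition puts a clique entirely inside one bag — forcing width ≥ 4. Combining the bounds, tw(G) = 4.

4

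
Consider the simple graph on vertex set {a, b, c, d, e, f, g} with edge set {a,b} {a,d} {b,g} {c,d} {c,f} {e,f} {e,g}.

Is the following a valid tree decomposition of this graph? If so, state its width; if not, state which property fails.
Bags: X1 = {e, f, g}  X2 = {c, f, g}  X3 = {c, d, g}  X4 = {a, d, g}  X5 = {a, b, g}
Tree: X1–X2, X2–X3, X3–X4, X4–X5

Yes; width 2.

Every vertex of G appears in some bag (union = {a, b, c, d, e, f, g}); every edge is covered by a bag; and for each vertex v the set of bags containing v is connected in the bag tree. The decomposition is therefore valid. The largest bag has 3 vertices, so the width is 2.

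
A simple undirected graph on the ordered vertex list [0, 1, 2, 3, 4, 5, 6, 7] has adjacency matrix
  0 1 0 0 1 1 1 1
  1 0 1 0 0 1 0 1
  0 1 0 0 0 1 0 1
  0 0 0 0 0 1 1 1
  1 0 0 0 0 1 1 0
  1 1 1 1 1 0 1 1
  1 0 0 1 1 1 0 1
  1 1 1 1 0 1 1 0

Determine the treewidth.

A width-3 tree decomposition is:
Bags: B1 = {0, 1, 5, 7}  B2 = {0, 5, 6, 7}  B3 = {1, 2, 5, 7}  B4 = {3, 5, 6, 7}  B5 = {0, 4, 5, 6}
Tree: B1–B2, B1–B3, B2–B4, B2–B5
Each bag holds 4 vertices, so the decomposition has width 3, which upper-bounds the treewidth. Conversely, {0, 4, 5, 6} is a clique of size 4, and the vertices of any clique must share a bag in every tree decomposition; so some bag has ≥ 4 vertices and tw(G) ≥ 3. Combining the bounds, tw(G) = 3.

3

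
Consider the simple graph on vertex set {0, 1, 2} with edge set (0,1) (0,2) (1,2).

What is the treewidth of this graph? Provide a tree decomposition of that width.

Treewidth 2.
One optimal decomposition is:
Bags: B1 = {0, 1, 2}
Tree: (single bag)

A single bag containing all 3 vertices is trivially a valid decomposition of width 2. Conversely, {0, 1, 2} is a clique of size 3, and the vertices of any clique must share a bag in every tree decomposition; so some bag has ≥ 3 vertices and tw(G) ≥ 2. The upper and lower bounds meet at 2, so that is the treewidth.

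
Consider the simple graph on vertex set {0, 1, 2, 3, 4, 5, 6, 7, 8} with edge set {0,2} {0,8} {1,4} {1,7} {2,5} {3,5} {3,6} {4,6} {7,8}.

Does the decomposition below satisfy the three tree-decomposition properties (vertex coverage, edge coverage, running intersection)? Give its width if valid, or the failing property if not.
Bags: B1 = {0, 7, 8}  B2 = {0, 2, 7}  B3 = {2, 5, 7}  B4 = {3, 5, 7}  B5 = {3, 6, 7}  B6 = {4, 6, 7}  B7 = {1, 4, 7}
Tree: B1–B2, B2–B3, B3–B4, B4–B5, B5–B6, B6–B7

Every vertex of G appears in some bag (union = {0, 1, 2, 3, 4, 5, 6, 7, 8}); every edge is covered by a bag; and for each vertex v the set of bags containing v is connected in the bag tree. The decomposition is therefore valid. The largest bag has 3 vertices, so the width is 2.

Yes; width 2.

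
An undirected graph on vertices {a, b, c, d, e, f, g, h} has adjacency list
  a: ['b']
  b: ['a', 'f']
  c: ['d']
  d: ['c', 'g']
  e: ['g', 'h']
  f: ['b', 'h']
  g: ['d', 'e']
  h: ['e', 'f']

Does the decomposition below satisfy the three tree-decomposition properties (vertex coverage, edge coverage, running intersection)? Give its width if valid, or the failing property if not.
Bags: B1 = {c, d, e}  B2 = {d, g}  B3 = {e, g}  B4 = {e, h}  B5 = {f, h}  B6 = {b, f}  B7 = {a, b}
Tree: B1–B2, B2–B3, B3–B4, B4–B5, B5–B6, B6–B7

A tree decomposition must satisfy three properties: every vertex lies in some bag; for every edge, both endpoints lie together in some bag; and for every vertex, the bags containing it form a connected subtree. Here bags containing vertex e are not connected in the tree, so the decomposition is invalid.

No — bags containing vertex e are not connected in the tree.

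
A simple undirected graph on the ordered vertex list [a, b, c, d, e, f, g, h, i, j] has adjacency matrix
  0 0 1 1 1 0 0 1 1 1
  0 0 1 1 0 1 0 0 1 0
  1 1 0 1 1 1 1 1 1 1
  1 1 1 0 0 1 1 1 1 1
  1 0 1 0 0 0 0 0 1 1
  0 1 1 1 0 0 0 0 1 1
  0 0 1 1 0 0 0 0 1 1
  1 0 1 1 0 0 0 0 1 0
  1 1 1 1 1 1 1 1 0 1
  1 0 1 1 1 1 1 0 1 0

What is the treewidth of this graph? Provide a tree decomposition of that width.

The largest bag has 5 vertices, giving width 4; this decomposition certifies tw(G) ≤ 4. Conversely, {c, d, g, i, j} is a clique of size 5, and the vertices of any clique must share a bag in every tree decomposition; so some bag has ≥ 5 vertices and tw(G) ≥ 4. Combining the bounds, tw(G) = 4.

Treewidth 4.
One such decomposition:
Bags: B1 = {c, d, f, i, j}  B2 = {c, d, g, i, j}  B3 = {b, c, d, f, i}  B4 = {a, c, d, i, j}  B5 = {a, c, e, i, j}  B6 = {a, c, d, h, i}
Tree: B1–B2, B1–B3, B1–B4, B4–B5, B4–B6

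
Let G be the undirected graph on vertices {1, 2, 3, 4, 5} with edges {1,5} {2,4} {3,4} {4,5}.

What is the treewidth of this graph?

1

A width-1 tree decomposition is:
Bags: B1 = {3, 4}  B2 = {4, 5}  B3 = {1, 5}  B4 = {2, 4}
Tree: B1–B2, B2–B3, B2–B4
Every bag has size at most 2, so the width is 2 − 1 = 1 and tw(G) ≤ 1. Any graph with an edge has treewidth ≥ 1, and G has the edge 3–4. Therefore the treewidth is 1.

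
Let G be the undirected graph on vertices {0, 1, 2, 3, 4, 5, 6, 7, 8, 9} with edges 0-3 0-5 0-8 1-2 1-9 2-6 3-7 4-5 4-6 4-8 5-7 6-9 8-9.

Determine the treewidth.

A width-2 tree decomposition is:
Bags: B1 = {1, 2, 9}  B2 = {2, 6, 9}  B3 = {6, 8, 9}  B4 = {4, 6, 8}  B5 = {0, 4, 8}  B6 = {0, 4, 5}  B7 = {0, 3, 5}  B8 = {3, 5, 7}
Tree: B1–B2, B2–B3, B3–B4, B4–B5, B5–B6, B6–B7, B7–B8
Each bag holds 3 vertices, so the decomposition has width 2, which upper-bounds the treewidth. For the lower bound, G contains the cycle 1–2–6–9–1, so G is not a forest; only forests have treewidth ≤ 1, hence tw(G) ≥ 2. Combining the bounds, tw(G) = 2.

2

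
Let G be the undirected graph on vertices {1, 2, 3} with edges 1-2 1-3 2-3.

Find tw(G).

A width-2 tree decomposition is:
Bags: B1 = {1, 2, 3}
Tree: (single bag)
With just one bag of size 3, the width is 3 − 1 = 2, so tw(G) ≤ 2. On the other hand G contains the 3-clique {1, 2, 3}. A clique must lie in a single bag of any decomposition, so no decomposition can have width below 2. Therefore the treewidth is 2.

2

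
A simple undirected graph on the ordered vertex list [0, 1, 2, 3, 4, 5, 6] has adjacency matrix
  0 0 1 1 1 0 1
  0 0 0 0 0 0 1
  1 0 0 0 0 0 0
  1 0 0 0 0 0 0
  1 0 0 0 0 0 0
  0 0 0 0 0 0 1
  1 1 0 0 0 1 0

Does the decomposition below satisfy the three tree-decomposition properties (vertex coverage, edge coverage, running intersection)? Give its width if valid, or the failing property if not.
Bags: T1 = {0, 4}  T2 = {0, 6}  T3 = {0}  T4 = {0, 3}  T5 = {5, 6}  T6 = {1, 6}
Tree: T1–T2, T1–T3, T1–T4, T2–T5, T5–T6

No — vertex 2 appears in no bag.

A tree decomposition must satisfy three properties: every vertex lies in some bag; for every edge, both endpoints lie together in some bag; and for every vertex, the bags containing it form a connected subtree. Here vertex 2 appears in no bag, so the decomposition is invalid.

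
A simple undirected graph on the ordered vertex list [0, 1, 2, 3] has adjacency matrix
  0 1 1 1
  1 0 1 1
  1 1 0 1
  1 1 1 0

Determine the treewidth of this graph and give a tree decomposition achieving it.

A single bag containing all 4 vertices is trivially a valid decomposition of width 3. Conversely, {0, 1, 2, 3} is a clique of size 4, and the vertices of any clique must share a bag in every tree decomposition; so some bag has ≥ 4 vertices and tw(G) ≥ 3. Hence tw(G) = 3 exactly.

Treewidth 3.
One optimal decomposition is:
Bags: B1 = {0, 1, 2, 3}
Tree: (single bag)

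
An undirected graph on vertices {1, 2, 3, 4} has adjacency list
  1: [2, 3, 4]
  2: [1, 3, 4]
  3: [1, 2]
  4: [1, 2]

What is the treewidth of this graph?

2

A width-2 tree decomposition is:
Bags: B1 = {1, 2, 4}  B2 = {1, 2, 3}
Tree: B1–B2
Each bag holds 3 vertices, so the decomposition has width 2, which upper-bounds the treewidth. Conversely, {1, 2, 3} is a clique of size 3, and the vertices of any clique must share a bag in every tree decomposition; so some bag has ≥ 3 vertices and tw(G) ≥ 2. Therefore the treewidth is 2.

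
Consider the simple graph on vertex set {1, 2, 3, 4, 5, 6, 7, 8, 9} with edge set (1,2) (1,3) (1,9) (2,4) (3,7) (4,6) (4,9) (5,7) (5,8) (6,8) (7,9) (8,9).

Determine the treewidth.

A width-3 tree decomposition is:
Bags: B1 = {1, 2, 4, 6}  B2 = {1, 4, 6, 9}  B3 = {1, 6, 8, 9}  B4 = {1, 3, 8, 9}  B5 = {3, 7, 8, 9}  B6 = {3, 5, 7, 8}
Tree: B1–B2, B2–B3, B3–B4, B4–B5, B5–B6
Every bag has size at most 4, so the width is 4 − 1 = 3 and tw(G) ≤ 3. For the lower bound: the 4 vertex sets {2,4,6}, {1}, {9}, {3,5,7,8} are disjoint, each induces a connected subgraph, and every pair is joined by at least one edge of G. Contracting each set to a single vertex therefore yields K_{4} as a minor, and since treewidth is minor-monotone, tw(G) ≥ tw(K_{4}) = 3. Therefore the treewidth is 3.

3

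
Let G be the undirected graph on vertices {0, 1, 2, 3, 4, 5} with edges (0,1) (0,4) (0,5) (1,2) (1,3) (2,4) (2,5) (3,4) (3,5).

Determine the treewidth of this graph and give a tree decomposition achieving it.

Treewidth 3.
One optimal decomposition is:
Bags: B1 = {1, 3, 4, 5}  B2 = {0, 1, 4, 5}  B3 = {1, 2, 4, 5}
Tree: B1–B2, B2–B3

Each bag holds 4 vertices, so the decomposition has width 3, which upper-bounds the treewidth. For the lower bound: the 4 vertex sets {3,4}, {0,5}, {1}, {2} are disjoint, each induces a connected subgraph, and every pair is joined by at least one edge of G. Contracting each set to a single vertex therefore yields K_{4} as a minor, and since treewidth is minor-monotone, tw(G) ≥ tw(K_{4}) = 3. Therefore the treewidth is 3.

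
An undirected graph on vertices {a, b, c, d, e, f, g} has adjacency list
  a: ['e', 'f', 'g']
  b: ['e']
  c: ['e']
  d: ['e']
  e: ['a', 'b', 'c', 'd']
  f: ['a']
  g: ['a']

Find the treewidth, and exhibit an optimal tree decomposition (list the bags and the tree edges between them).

Treewidth 1.
One such decomposition:
Bags: B1 = {a, e}  B2 = {d, e}  B3 = {b, e}  B4 = {a, g}  B5 = {a, f}  B6 = {c, e}
Tree: B1–B2, B2–B3, B1–B4, B4–B5, B2–B6

Each bag holds 2 vertices, so the decomposition has width 1, which upper-bounds the treewidth. Since G has at least one edge (e.g. a–e), it is not an edgeless graph, so tw(G) ≥ 1. Combining the bounds, tw(G) = 1.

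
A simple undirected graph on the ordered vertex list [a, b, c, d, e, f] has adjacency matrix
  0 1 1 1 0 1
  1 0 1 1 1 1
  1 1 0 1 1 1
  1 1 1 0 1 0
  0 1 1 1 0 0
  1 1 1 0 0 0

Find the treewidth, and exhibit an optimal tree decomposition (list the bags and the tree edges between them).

Each bag holds 4 vertices, so the decomposition has width 3, which upper-bounds the treewidth. On the other hand G contains the 4-clique {b, c, d, e}. A clique must lie in a single bag of any decomposition, so no decomposition can have width below 3. Therefore the treewidth is 3.

Treewidth 3.
One optimal decomposition is:
Bags: B1 = {a, b, c, f}  B2 = {a, b, c, d}  B3 = {b, c, d, e}
Tree: B1–B2, B2–B3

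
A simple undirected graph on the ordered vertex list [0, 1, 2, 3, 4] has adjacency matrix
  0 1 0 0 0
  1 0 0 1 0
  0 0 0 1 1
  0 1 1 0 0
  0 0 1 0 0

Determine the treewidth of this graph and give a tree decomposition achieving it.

Treewidth 1.
One optimal decomposition is:
Bags: B1 = {2, 3}  B2 = {2, 4}  B3 = {1, 3}  B4 = {0, 1}
Tree: B1–B2, B1–B3, B3–B4

Every bag has size at most 2, so the width is 2 − 1 = 1 and tw(G) ≤ 1. G has an edge, so its treewidth is at least 1. Therefore the treewidth is 1.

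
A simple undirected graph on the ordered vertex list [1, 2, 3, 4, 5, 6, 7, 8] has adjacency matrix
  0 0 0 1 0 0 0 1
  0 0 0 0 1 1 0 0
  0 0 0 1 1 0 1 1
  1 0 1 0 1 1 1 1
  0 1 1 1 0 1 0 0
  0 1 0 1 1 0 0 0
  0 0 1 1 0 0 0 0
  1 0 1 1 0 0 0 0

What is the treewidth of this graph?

2

A width-2 tree decomposition is:
Bags: B1 = {3, 4, 7}  B2 = {3, 4, 5}  B3 = {3, 4, 8}  B4 = {4, 5, 6}  B5 = {2, 5, 6}  B6 = {1, 4, 8}
Tree: B1–B2, B2–B3, B2–B4, B4–B5, B3–B6
Every bag has size at most 3, so the width is 3 − 1 = 2 and tw(G) ≤ 2. On the other hand G contains the 3-clique {2, 5, 6}. A clique must lie in a single bag of any decomposition, so no decomposition can have width below 2. Therefore the treewidth is 2.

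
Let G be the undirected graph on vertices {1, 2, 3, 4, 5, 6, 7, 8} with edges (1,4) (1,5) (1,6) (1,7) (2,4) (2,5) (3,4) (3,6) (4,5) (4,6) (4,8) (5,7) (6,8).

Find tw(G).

2

A width-2 tree decomposition is:
Bags: B1 = {1, 4, 6}  B2 = {1, 4, 5}  B3 = {4, 6, 8}  B4 = {2, 4, 5}  B5 = {3, 4, 6}  B6 = {1, 5, 7}
Tree: B1–B2, B1–B3, B2–B4, B3–B5, B2–B6
Every bag has size at most 3, so the width is 3 − 1 = 2 and tw(G) ≤ 2. For the lower bound, the 3 vertices {2, 4, 5} are pairwise adjacent, and any tree decomposition puts a clique entirely inside one bag — forcing width ≥ 2. Combining the bounds, tw(G) = 2.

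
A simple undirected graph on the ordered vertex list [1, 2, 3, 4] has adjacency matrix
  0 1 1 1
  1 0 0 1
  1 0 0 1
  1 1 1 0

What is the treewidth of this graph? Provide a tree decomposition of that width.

Each bag holds 3 vertices, so the decomposition has width 2, which upper-bounds the treewidth. On the other hand G contains the 3-clique {1, 2, 4}. A clique must lie in a single bag of any decomposition, so no decomposition can have width below 2. Hence tw(G) = 2 exactly.

Treewidth 2.
Bags: B1 = {1, 3, 4}  B2 = {1, 2, 4}
Tree: B1–B2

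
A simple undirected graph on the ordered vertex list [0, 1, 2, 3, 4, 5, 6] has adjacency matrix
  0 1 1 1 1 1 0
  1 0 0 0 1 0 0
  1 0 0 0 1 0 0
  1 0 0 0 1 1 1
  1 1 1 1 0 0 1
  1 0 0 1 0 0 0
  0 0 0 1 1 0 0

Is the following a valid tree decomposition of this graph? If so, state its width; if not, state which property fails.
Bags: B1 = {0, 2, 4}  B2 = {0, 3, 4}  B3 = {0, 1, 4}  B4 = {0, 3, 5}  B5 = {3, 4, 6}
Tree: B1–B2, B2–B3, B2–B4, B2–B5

Yes; width 2.

Every vertex of G appears in some bag (union = {0, 1, 2, 3, 4, 5, 6}); every edge is covered by a bag; and for each vertex v the set of bags containing v is connected in the bag tree. The decomposition is therefore valid. The largest bag has 3 vertices, so the width is 2.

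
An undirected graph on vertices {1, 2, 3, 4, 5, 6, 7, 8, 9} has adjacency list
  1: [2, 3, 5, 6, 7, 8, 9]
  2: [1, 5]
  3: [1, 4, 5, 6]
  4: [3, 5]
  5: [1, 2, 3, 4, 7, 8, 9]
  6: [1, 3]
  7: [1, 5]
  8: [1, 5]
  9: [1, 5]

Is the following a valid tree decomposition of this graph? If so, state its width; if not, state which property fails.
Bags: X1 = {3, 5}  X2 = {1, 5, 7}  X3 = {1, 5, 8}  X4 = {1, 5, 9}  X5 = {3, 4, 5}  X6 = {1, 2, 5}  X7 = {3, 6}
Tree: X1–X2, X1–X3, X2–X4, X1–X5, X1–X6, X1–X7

No — edge (1,3) lies in no bag.

A tree decomposition must satisfy three properties: every vertex lies in some bag; for every edge, both endpoints lie together in some bag; and for every vertex, the bags containing it form a connected subtree. Here edge (1,3) lies in no bag, so the decomposition is invalid.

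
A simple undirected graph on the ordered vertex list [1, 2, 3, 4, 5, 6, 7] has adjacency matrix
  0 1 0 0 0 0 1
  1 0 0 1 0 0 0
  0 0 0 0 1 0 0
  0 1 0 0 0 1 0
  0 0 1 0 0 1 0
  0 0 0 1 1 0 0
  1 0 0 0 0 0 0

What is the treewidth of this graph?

1

A width-1 tree decomposition is:
Bags: B1 = {3, 5}  B2 = {5, 6}  B3 = {4, 6}  B4 = {2, 4}  B5 = {1, 2}  B6 = {1, 7}
Tree: B1–B2, B2–B3, B3–B4, B4–B5, B5–B6
The largest bag has 2 vertices, giving width 1; this decomposition certifies tw(G) ≤ 1. Since G has at least one edge (e.g. 3–5), it is not an edgeless graph, so tw(G) ≥ 1. The upper and lower bounds meet at 1, so that is the treewidth.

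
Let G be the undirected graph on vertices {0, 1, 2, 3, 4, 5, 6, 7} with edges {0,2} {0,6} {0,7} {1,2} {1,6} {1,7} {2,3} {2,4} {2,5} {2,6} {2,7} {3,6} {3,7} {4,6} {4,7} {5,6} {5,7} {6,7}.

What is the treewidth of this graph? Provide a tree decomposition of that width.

Treewidth 3.
One optimal decomposition is:
Bags: B1 = {1, 2, 6, 7}  B2 = {0, 2, 6, 7}  B3 = {2, 4, 6, 7}  B4 = {2, 5, 6, 7}  B5 = {2, 3, 6, 7}
Tree: B1–B2, B1–B3, B1–B4, B3–B5

Each bag holds 4 vertices, so the decomposition has width 3, which upper-bounds the treewidth. For the lower bound, the 4 vertices {0, 2, 6, 7} are pairwise adjacent, and any tree decomposition puts a clique entirely inside one bag — forcing width ≥ 3. The upper and lower bounds meet at 3, so that is the treewidth.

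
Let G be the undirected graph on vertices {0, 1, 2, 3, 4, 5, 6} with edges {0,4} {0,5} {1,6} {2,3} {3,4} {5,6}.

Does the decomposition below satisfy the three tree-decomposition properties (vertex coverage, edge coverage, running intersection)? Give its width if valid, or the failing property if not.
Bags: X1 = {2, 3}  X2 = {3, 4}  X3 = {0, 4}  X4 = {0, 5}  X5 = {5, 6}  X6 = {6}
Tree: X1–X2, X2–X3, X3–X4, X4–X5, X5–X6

A tree decomposition must satisfy three properties: every vertex lies in some bag; for every edge, both endpoints lie together in some bag; and for every vertex, the bags containing it form a connected subtree. Here vertex 1 appears in no bag, so the decomposition is invalid.

No — vertex 1 appears in no bag.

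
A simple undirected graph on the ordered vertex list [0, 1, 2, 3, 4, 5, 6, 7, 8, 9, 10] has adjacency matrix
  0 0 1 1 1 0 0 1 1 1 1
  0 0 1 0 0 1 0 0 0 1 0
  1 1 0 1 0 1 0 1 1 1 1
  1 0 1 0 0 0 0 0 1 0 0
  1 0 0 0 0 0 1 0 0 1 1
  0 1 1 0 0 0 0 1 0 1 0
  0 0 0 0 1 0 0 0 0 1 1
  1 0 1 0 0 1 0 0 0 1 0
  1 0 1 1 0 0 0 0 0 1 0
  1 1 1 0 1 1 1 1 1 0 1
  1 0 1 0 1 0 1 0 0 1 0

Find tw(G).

A width-3 tree decomposition is:
Bags: B1 = {0, 2, 8, 9}  B2 = {0, 2, 7, 9}  B3 = {2, 5, 7, 9}  B4 = {1, 2, 5, 9}  B5 = {0, 2, 9, 10}  B6 = {0, 4, 9, 10}  B7 = {4, 6, 9, 10}  B8 = {0, 2, 3, 8}
Tree: B1–B2, B2–B3, B3–B4, B1–B5, B5–B6, B6–B7, B1–B8
Every bag has size at most 4, so the width is 4 − 1 = 3 and tw(G) ≤ 3. On the other hand G contains the 4-clique {0, 2, 8, 9}. A clique must lie in a single bag of any decomposition, so no decomposition can have width below 3. Combining the bounds, tw(G) = 3.

3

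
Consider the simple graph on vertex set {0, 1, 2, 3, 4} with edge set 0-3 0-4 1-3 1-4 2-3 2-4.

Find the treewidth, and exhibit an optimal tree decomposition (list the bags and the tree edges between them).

Treewidth 2.
One optimal decomposition is:
Bags: B1 = {1, 3, 4}  B2 = {2, 3, 4}  B3 = {0, 3, 4}
Tree: B1–B2, B2–B3

Each bag holds 3 vertices, so the decomposition has width 2, which upper-bounds the treewidth. Since 4–1–3–2–4 is a cycle in G, G is not acyclic. Forests are exactly the graphs of treewidth ≤ 1, so tw(G) ≥ 2. Therefore the treewidth is 2.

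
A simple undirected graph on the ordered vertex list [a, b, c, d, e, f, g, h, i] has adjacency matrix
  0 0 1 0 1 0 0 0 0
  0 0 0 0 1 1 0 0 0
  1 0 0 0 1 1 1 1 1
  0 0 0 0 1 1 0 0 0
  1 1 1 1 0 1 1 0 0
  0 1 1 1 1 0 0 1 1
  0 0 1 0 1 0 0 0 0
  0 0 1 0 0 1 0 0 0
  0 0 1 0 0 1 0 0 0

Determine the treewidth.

A width-2 tree decomposition is:
Bags: B1 = {c, e, f}  B2 = {b, e, f}  B3 = {a, c, e}  B4 = {c, f, i}  B5 = {c, f, h}  B6 = {d, e, f}  B7 = {c, e, g}
Tree: B1–B2, B1–B3, B1–B4, B4–B5, B2–B6, B3–B7
Each bag holds 3 vertices, so the decomposition has width 2, which upper-bounds the treewidth. Conversely, {c, e, g} is a clique of size 3, and the vertices of any clique must share a bag in every tree decomposition; so some bag has ≥ 3 vertices and tw(G) ≥ 2. The upper and lower bounds meet at 2, so that is the treewidth.

2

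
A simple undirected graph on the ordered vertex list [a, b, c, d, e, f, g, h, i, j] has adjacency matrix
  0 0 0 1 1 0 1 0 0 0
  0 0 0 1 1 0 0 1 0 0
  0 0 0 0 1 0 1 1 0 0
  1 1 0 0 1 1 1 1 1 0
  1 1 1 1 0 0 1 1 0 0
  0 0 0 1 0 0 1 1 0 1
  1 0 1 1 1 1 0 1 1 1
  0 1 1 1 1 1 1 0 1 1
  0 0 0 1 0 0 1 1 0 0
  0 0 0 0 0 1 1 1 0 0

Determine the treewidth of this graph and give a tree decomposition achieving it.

Treewidth 3.
One such decomposition:
Bags: B1 = {d, e, g, h}  B2 = {d, f, g, h}  B3 = {a, d, e, g}  B4 = {f, g, h, j}  B5 = {d, g, h, i}  B6 = {b, d, e, h}  B7 = {c, e, g, h}
Tree: B1–B2, B1–B3, B2–B4, B2–B5, B1–B6, B1–B7

Each bag holds 4 vertices, so the decomposition has width 3, which upper-bounds the treewidth. On the other hand G contains the 4-clique {d, e, g, h}. A clique must lie in a single bag of any decomposition, so no decomposition can have width below 3. Hence tw(G) = 3 exactly.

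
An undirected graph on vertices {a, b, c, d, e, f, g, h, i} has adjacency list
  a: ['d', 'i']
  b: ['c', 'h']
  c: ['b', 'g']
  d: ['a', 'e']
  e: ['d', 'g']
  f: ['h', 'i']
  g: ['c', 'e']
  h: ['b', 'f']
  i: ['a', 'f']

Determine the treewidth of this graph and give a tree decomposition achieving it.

Treewidth 2.
One such decomposition:
Bags: B1 = {b, f, h}  B2 = {b, f, i}  B3 = {a, b, i}  B4 = {a, b, d}  B5 = {b, d, e}  B6 = {b, e, g}  B7 = {b, c, g}
Tree: B1–B2, B2–B3, B3–B4, B4–B5, B5–B6, B6–B7

The largest bag has 3 vertices, giving width 2; this decomposition certifies tw(G) ≤ 2. For the lower bound, G contains the cycle b–h–f–i–a–d–e–g–c–b, so G is not a forest; only forests have treewidth ≤ 1, hence tw(G) ≥ 2. The upper and lower bounds meet at 2, so that is the treewidth.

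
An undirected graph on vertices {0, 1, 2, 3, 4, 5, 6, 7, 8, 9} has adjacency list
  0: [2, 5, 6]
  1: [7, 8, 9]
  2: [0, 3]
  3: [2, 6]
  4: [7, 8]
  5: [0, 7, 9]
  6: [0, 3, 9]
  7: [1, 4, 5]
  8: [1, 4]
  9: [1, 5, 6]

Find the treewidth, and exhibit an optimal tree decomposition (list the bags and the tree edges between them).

Each bag holds 3 vertices, so the decomposition has width 2, which upper-bounds the treewidth. For the lower bound, G contains the cycle 3–2–0–6–3, so G is not a forest; only forests have treewidth ≤ 1, hence tw(G) ≥ 2. Therefore the treewidth is 2.

Treewidth 2.
One optimal decomposition is:
Bags: B1 = {2, 3, 6}  B2 = {0, 2, 6}  B3 = {0, 6, 9}  B4 = {0, 5, 9}  B5 = {1, 5, 9}  B6 = {1, 5, 7}  B7 = {1, 7, 8}  B8 = {4, 7, 8}
Tree: B1–B2, B2–B3, B3–B4, B4–B5, B5–B6, B6–B7, B7–B8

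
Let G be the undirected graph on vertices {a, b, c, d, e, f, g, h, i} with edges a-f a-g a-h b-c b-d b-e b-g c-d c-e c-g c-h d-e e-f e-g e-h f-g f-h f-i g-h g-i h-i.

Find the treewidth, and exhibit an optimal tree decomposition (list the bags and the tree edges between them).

Treewidth 3.
Bags: B1 = {a, f, g, h}  B2 = {e, f, g, h}  B3 = {c, e, g, h}  B4 = {b, c, e, g}  B5 = {f, g, h, i}  B6 = {b, c, d, e}
Tree: B1–B2, B2–B3, B3–B4, B2–B5, B4–B6

Each bag holds 4 vertices, so the decomposition has width 3, which upper-bounds the treewidth. Conversely, {b, c, d, e} is a clique of size 4, and the vertices of any clique must share a bag in every tree decomposition; so some bag has ≥ 4 vertices and tw(G) ≥ 3. Combining the bounds, tw(G) = 3.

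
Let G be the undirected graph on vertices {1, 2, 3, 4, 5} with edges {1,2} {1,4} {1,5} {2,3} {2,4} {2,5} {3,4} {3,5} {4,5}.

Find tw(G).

A width-3 tree decomposition is:
Bags: B1 = {1, 2, 4, 5}  B2 = {2, 3, 4, 5}
Tree: B1–B2
The largest bag has 4 vertices, giving width 3; this decomposition certifies tw(G) ≤ 3. Conversely, {1, 2, 4, 5} is a clique of size 4, and the vertices of any clique must share a bag in every tree decomposition; so some bag has ≥ 4 vertices and tw(G) ≥ 3. Hence tw(G) = 3 exactly.

3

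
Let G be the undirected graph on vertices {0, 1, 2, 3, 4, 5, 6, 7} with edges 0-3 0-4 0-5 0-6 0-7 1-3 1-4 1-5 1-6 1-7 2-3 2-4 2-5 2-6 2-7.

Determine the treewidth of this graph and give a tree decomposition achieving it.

Treewidth 3.
One such decomposition:
Bags: B1 = {0, 1, 2, 4}  B2 = {0, 1, 2, 3}  B3 = {0, 1, 2, 5}  B4 = {0, 1, 2, 6}  B5 = {0, 1, 2, 7}
Tree: B1–B2, B2–B3, B3–B4, B4–B5

The largest bag has 4 vertices, giving width 3; this decomposition certifies tw(G) ≤ 3. For the lower bound: the 4 vertex sets {1,4}, {2,3}, {0}, {5} are disjoint, each induces a connected subgraph, and every pair is joined by at least one edge of G. Contracting each set to a single vertex therefore yields K_{4} as a minor, and since treewidth is minor-monotone, tw(G) ≥ tw(K_{4}) = 3. Hence tw(G) = 3 exactly.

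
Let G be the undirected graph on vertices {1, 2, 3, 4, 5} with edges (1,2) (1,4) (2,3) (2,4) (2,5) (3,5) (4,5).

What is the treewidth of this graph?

2

A width-2 tree decomposition is:
Bags: B1 = {2, 3, 5}  B2 = {2, 4, 5}  B3 = {1, 2, 4}
Tree: B1–B2, B2–B3
Each bag holds 3 vertices, so the decomposition has width 2, which upper-bounds the treewidth. For the lower bound, the 3 vertices {2, 3, 5} are pairwise adjacent, and any tree decomposition puts a clique entirely inside one bag — forcing width ≥ 2. The upper and lower bounds meet at 2, so that is the treewidth.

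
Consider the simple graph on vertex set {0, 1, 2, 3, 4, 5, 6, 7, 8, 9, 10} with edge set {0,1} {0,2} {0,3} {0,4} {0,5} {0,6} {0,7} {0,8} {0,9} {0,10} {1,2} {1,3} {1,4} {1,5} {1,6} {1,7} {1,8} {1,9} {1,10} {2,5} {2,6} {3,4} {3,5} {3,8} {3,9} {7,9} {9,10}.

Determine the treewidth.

3

A width-3 tree decomposition is:
Bags: B1 = {0, 1, 7, 9}  B2 = {0, 1, 9, 10}  B3 = {0, 1, 3, 9}  B4 = {0, 1, 3, 5}  B5 = {0, 1, 2, 5}  B6 = {0, 1, 3, 4}  B7 = {0, 1, 3, 8}  B8 = {0, 1, 2, 6}
Tree: B1–B2, B2–B3, B3–B4, B4–B5, B4–B6, B4–B7, B5–B8
Every bag has size at most 4, so the width is 4 − 1 = 3 and tw(G) ≤ 3. On the other hand G contains the 4-clique {0, 1, 2, 5}. A clique must lie in a single bag of any decomposition, so no decomposition can have width below 3. The upper and lower bounds meet at 3, so that is the treewidth.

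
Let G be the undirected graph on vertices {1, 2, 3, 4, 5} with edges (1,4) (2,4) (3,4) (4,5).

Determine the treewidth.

1

A width-1 tree decomposition is:
Bags: B1 = {1, 4}  B2 = {3, 4}  B3 = {2, 4}  B4 = {4, 5}
Tree: B1–B2, B2–B3, B3–B4
Every bag has size at most 2, so the width is 2 − 1 = 1 and tw(G) ≤ 1. G has an edge, so its treewidth is at least 1. The upper and lower bounds meet at 1, so that is the treewidth.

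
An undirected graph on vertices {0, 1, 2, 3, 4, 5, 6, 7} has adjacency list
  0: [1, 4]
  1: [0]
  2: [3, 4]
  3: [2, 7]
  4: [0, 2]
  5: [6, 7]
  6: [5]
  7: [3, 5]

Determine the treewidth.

A width-1 tree decomposition is:
Bags: B1 = {5, 6}  B2 = {5, 7}  B3 = {3, 7}  B4 = {2, 3}  B5 = {2, 4}  B6 = {0, 4}  B7 = {0, 1}
Tree: B1–B2, B2–B3, B3–B4, B4–B5, B5–B6, B6–B7
The largest bag has 2 vertices, giving width 1; this decomposition certifies tw(G) ≤ 1. Since G has at least one edge (e.g. 6–5), it is not an edgeless graph, so tw(G) ≥ 1. Therefore the treewidth is 1.

1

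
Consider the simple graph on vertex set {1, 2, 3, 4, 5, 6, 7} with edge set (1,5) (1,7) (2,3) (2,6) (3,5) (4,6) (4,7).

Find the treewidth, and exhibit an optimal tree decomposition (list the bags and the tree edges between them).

The largest bag has 3 vertices, giving width 2; this decomposition certifies tw(G) ≤ 2. The edges 4–7–1–5–3–2–6–4 form a cycle, so G is not a tree and its treewidth is at least 2. Hence tw(G) = 2 exactly.

Treewidth 2.
One such decomposition:
Bags: B1 = {1, 4, 7}  B2 = {1, 4, 5}  B3 = {3, 4, 5}  B4 = {2, 3, 4}  B5 = {2, 4, 6}
Tree: B1–B2, B2–B3, B3–B4, B4–B5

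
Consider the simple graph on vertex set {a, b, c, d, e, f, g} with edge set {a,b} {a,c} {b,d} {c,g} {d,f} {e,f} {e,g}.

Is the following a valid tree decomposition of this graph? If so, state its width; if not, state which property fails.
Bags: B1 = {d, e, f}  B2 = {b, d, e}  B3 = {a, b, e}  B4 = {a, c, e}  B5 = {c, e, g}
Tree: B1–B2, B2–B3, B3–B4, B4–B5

Vertex coverage: the bags together contain {a, b, c, d, e, f, g}, the full vertex set. Edge coverage: each edge of G has both endpoints in at least one bag. Running intersection: for every vertex, the bags containing it form a connected subtree. All three properties hold, so this is a valid tree decomposition of width max|bag| − 1 = 2, and hence tw(G) ≤ 2.

Yes; width 2.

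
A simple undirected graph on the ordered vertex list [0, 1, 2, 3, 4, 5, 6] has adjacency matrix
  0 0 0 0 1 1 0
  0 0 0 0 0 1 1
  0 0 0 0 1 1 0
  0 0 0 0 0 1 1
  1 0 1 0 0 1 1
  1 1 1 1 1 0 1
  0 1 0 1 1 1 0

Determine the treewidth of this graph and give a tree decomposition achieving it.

Treewidth 2.
One optimal decomposition is:
Bags: B1 = {1, 5, 6}  B2 = {4, 5, 6}  B3 = {3, 5, 6}  B4 = {2, 4, 5}  B5 = {0, 4, 5}
Tree: B1–B2, B2–B3, B2–B4, B2–B5

Each bag holds 3 vertices, so the decomposition has width 2, which upper-bounds the treewidth. On the other hand G contains the 3-clique {1, 5, 6}. A clique must lie in a single bag of any decomposition, so no decomposition can have width below 2. The upper and lower bounds meet at 2, so that is the treewidth.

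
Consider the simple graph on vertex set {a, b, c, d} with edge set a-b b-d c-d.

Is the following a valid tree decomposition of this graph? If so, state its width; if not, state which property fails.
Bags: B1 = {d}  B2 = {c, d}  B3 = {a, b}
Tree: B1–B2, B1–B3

No — edge (b,d) lies in no bag.

A tree decomposition must satisfy three properties: every vertex lies in some bag; for every edge, both endpoints lie together in some bag; and for every vertex, the bags containing it form a connected subtree. Here edge (b,d) lies in no bag, so the decomposition is invalid.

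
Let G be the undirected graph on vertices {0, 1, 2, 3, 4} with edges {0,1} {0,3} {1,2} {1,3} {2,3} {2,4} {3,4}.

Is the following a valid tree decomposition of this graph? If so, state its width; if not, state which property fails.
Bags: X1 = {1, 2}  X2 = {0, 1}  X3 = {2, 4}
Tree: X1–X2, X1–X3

A tree decomposition must satisfy three properties: every vertex lies in some bag; for every edge, both endpoints lie together in some bag; and for every vertex, the bags containing it form a connected subtree. Here vertex 3 appears in no bag, so the decomposition is invalid.

No — vertex 3 appears in no bag.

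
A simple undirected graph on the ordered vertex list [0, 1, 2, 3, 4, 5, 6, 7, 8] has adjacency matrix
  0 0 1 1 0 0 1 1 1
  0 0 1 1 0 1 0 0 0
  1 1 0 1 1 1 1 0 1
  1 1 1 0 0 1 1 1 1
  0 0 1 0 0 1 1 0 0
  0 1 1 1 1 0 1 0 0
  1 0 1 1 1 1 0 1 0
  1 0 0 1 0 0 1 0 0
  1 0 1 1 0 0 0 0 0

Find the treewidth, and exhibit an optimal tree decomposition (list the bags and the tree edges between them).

Every bag has size at most 4, so the width is 4 − 1 = 3 and tw(G) ≤ 3. Conversely, {0, 2, 3, 8} is a clique of size 4, and the vertices of any clique must share a bag in every tree decomposition; so some bag has ≥ 4 vertices and tw(G) ≥ 3. Combining the bounds, tw(G) = 3.

Treewidth 3.
Bags: B1 = {2, 3, 5, 6}  B2 = {0, 2, 3, 6}  B3 = {0, 3, 6, 7}  B4 = {2, 4, 5, 6}  B5 = {0, 2, 3, 8}  B6 = {1, 2, 3, 5}
Tree: B1–B2, B2–B3, B1–B4, B2–B5, B1–B6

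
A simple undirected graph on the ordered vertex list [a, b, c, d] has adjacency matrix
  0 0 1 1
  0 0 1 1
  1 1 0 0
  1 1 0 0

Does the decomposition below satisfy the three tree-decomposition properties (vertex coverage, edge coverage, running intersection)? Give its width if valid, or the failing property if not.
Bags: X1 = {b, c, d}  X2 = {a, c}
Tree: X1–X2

A tree decomposition must satisfy three properties: every vertex lies in some bag; for every edge, both endpoints lie together in some bag; and for every vertex, the bags containing it form a connected subtree. Here edge (d,a) lies in no bag, so the decomposition is invalid.

No — edge (d,a) lies in no bag.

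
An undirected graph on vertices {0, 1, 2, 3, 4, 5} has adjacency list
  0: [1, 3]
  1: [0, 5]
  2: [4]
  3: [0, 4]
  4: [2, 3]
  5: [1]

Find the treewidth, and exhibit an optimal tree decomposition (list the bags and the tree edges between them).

Each bag holds 2 vertices, so the decomposition has width 1, which upper-bounds the treewidth. Any graph with an edge has treewidth ≥ 1, and G has the edge 5–1. The upper and lower bounds meet at 1, so that is the treewidth.

Treewidth 1.
Bags: B1 = {1, 5}  B2 = {0, 1}  B3 = {0, 3}  B4 = {3, 4}  B5 = {2, 4}
Tree: B1–B2, B2–B3, B3–B4, B4–B5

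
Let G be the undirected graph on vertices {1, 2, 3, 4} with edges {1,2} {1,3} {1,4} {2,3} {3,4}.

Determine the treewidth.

2

A width-2 tree decomposition is:
Bags: B1 = {1, 2, 3}  B2 = {1, 3, 4}
Tree: B1–B2
The largest bag has 3 vertices, giving width 2; this decomposition certifies tw(G) ≤ 2. On the other hand G contains the 3-clique {1, 2, 3}. A clique must lie in a single bag of any decomposition, so no decomposition can have width below 2. Hence tw(G) = 2 exactly.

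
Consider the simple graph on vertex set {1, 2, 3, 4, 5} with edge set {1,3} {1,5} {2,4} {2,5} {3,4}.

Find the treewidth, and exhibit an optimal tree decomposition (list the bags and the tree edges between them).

Each bag holds 3 vertices, so the decomposition has width 2, which upper-bounds the treewidth. Since 3–1–5–2–4–3 is a cycle in G, G is not acyclic. Forests are exactly the graphs of treewidth ≤ 1, so tw(G) ≥ 2. Hence tw(G) = 2 exactly.

Treewidth 2.
One optimal decomposition is:
Bags: B1 = {1, 3, 5}  B2 = {2, 3, 5}  B3 = {2, 3, 4}
Tree: B1–B2, B2–B3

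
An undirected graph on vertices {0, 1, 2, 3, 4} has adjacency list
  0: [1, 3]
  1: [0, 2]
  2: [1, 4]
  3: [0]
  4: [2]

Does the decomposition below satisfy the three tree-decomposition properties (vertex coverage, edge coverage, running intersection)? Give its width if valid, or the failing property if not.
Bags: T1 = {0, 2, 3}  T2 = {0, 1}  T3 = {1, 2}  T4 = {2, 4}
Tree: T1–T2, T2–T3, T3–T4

No — bags containing vertex 2 are not connected in the tree.

A tree decomposition must satisfy three properties: every vertex lies in some bag; for every edge, both endpoints lie together in some bag; and for every vertex, the bags containing it form a connected subtree. Here bags containing vertex 2 are not connected in the tree, so the decomposition is invalid.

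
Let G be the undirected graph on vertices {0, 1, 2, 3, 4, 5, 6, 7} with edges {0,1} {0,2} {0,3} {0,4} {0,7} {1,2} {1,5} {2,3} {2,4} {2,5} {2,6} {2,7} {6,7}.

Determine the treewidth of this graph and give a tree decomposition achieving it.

Every bag has size at most 3, so the width is 3 − 1 = 2 and tw(G) ≤ 2. Conversely, {0, 1, 2} is a clique of size 3, and the vertices of any clique must share a bag in every tree decomposition; so some bag has ≥ 3 vertices and tw(G) ≥ 2. Hence tw(G) = 2 exactly.

Treewidth 2.
One optimal decomposition is:
Bags: B1 = {0, 2, 7}  B2 = {0, 1, 2}  B3 = {1, 2, 5}  B4 = {0, 2, 3}  B5 = {0, 2, 4}  B6 = {2, 6, 7}
Tree: B1–B2, B2–B3, B2–B4, B2–B5, B1–B6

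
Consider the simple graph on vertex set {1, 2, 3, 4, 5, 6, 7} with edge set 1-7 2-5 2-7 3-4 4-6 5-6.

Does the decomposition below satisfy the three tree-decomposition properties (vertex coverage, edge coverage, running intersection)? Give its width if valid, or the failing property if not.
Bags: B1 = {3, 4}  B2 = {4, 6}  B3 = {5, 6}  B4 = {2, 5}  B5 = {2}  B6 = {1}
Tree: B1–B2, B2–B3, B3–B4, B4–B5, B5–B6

No — vertex 7 appears in no bag.

A tree decomposition must satisfy three properties: every vertex lies in some bag; for every edge, both endpoints lie together in some bag; and for every vertex, the bags containing it form a connected subtree. Here vertex 7 appears in no bag, so the decomposition is invalid.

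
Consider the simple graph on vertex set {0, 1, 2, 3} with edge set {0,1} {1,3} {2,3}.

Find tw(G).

1

A width-1 tree decomposition is:
Bags: B1 = {0, 1}  B2 = {1, 3}  B3 = {2, 3}
Tree: B1–B2, B2–B3
Each bag holds 2 vertices, so the decomposition has width 1, which upper-bounds the treewidth. G has an edge, so its treewidth is at least 1. The upper and lower bounds meet at 1, so that is the treewidth.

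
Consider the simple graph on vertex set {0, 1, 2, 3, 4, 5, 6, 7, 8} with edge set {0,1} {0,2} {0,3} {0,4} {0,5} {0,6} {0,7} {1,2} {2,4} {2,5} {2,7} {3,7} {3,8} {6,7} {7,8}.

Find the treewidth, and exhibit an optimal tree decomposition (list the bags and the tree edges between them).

Treewidth 2.
One optimal decomposition is:
Bags: B1 = {0, 6, 7}  B2 = {0, 2, 7}  B3 = {0, 3, 7}  B4 = {3, 7, 8}  B5 = {0, 2, 4}  B6 = {0, 1, 2}  B7 = {0, 2, 5}
Tree: B1–B2, B2–B3, B3–B4, B2–B5, B5–B6, B2–B7

Each bag holds 3 vertices, so the decomposition has width 2, which upper-bounds the treewidth. Conversely, {0, 1, 2} is a clique of size 3, and the vertices of any clique must share a bag in every tree decomposition; so some bag has ≥ 3 vertices and tw(G) ≥ 2. Combining the bounds, tw(G) = 2.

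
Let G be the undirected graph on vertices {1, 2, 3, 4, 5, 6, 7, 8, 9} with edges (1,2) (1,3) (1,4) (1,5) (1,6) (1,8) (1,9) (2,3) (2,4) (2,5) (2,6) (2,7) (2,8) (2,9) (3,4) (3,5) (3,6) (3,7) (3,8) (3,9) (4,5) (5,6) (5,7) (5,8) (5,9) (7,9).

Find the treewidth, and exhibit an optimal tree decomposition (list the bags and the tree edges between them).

Treewidth 4.
Bags: B1 = {2, 3, 5, 7, 9}  B2 = {1, 2, 3, 5, 9}  B3 = {1, 2, 3, 4, 5}  B4 = {1, 2, 3, 5, 6}  B5 = {1, 2, 3, 5, 8}
Tree: B1–B2, B2–B3, B3–B4, B2–B5

Every bag has size at most 5, so the width is 5 − 1 = 4 and tw(G) ≤ 4. For the lower bound, the 5 vertices {1, 2, 3, 5, 8} are pairwise adjacent, and any tree decomposition puts a clique entirely inside one bag — forcing width ≥ 4. The upper and lower bounds meet at 4, so that is the treewidth.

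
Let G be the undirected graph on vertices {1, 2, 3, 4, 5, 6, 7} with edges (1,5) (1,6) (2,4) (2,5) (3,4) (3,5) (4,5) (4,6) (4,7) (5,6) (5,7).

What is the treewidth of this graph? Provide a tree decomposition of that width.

Treewidth 2.
Bags: B1 = {2, 4, 5}  B2 = {4, 5, 6}  B3 = {1, 5, 6}  B4 = {3, 4, 5}  B5 = {4, 5, 7}
Tree: B1–B2, B2–B3, B2–B4, B4–B5

The largest bag has 3 vertices, giving width 2; this decomposition certifies tw(G) ≤ 2. On the other hand G contains the 3-clique {1, 5, 6}. A clique must lie in a single bag of any decomposition, so no decomposition can have width below 2. Hence tw(G) = 2 exactly.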